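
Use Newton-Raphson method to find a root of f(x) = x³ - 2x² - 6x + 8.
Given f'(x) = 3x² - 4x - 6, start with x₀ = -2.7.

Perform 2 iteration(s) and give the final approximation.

f(x) = x³ - 2x² - 6x + 8
f'(x) = 3x² - 4x - 6
x₀ = -2.7

Newton-Raphson formula: x_{n+1} = x_n - f(x_n)/f'(x_n)

Iteration 1:
  f(-2.700000) = -10.063000
  f'(-2.700000) = 26.670000
  x_1 = -2.700000 - (-10.063000)/26.670000 = -2.322685
Iteration 2:
  f(-2.322685) = -1.384188
  f'(-2.322685) = 19.475331
  x_2 = -2.322685 - (-1.384188)/19.475331 = -2.251611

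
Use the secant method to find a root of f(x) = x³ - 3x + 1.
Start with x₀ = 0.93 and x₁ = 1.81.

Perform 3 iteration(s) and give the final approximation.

f(x) = x³ - 3x + 1
x₀ = 0.93, x₁ = 1.81

Secant formula: x_{n+1} = x_n - f(x_n)(x_n - x_{n-1})/(f(x_n) - f(x_{n-1}))

Iteration 1:
  f(0.930000) = -0.985643
  f(1.810000) = 1.499741
  x_2 = 1.810000 - 1.499741×(1.810000 - 0.930000)/(1.499741 - (-0.985643))
       = 1.278987
Iteration 2:
  f(1.810000) = 1.499741
  f(1.278987) = -0.744785
  x_3 = 1.278987 - (-0.744785)×(1.278987 - 1.810000)/(-0.744785 - 1.499741)
       = 1.455189
Iteration 3:
  f(1.278987) = -0.744785
  f(1.455189) = -0.284095
  x_4 = 1.455189 - (-0.284095)×(1.455189 - 1.278987)/(-0.284095 - (-0.744785))
       = 1.563848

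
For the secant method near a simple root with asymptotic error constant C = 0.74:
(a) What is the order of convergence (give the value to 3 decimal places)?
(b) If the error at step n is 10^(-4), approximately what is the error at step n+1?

(a) Secant method has superlinear convergence with order φ = (1+√5)/2 ≈ 1.618.
    This means |e_{n+1}| ≈ C|e_n|^1.618.

(b) With |e_n| = 10^(-4) and C = 0.74:
    |e_{n+1}| ≈ 0.74 × (10^(-4))^1.618 = 0.74 × 10^(-6.47)

(a) ≈ 1.618 (golden ratio); (b) |e_{n+1}| ≈ 2.495e-07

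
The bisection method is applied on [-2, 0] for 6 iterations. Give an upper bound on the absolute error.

Bisection error bound: |error| ≤ (b-a)/2^n
|error| ≤ (0 - (-2))/2^6 = 2/2^6
|error| ≤ 0.0312500000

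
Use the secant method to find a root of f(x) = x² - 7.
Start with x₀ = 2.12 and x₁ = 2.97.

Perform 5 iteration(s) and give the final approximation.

f(x) = x² - 7
x₀ = 2.12, x₁ = 2.97

Secant formula: x_{n+1} = x_n - f(x_n)(x_n - x_{n-1})/(f(x_n) - f(x_{n-1}))

Iteration 1:
  f(2.120000) = -2.505600
  f(2.970000) = 1.820900
  x_2 = 2.970000 - 1.820900×(2.970000 - 2.120000)/(1.820900 - (-2.505600))
       = 2.612259
Iteration 2:
  f(2.970000) = 1.820900
  f(2.612259) = -0.176101
  x_3 = 2.612259 - (-0.176101)×(2.612259 - 2.970000)/(-0.176101 - 1.820900)
       = 2.643806
Iteration 3:
  f(2.612259) = -0.176101
  f(2.643806) = -0.010290
  x_4 = 2.643806 - (-0.010290)×(2.643806 - 2.612259)/(-0.010290 - (-0.176101))
       = 2.645764
Iteration 4:
  f(2.643806) = -0.010290
  f(2.645764) = 0.000066
  x_5 = 2.645764 - 0.000066×(2.645764 - 2.643806)/(0.000066 - (-0.010290))
       = 2.645751
Iteration 5:
  f(2.645764) = 0.000066
  f(2.645751) = 0.000000
  x_6 = 2.645751 - 0.000000×(2.645751 - 2.645764)/(0.000000 - 0.000066)
       = 2.645751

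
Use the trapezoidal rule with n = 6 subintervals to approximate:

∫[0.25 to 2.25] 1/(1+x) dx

f(x) = 1/(1+x)
a = 0.25, b = 2.25, n = 6
h = (b - a)/n = 0.333333

Trapezoidal rule: (h/2)[f(x₀) + 2f(x₁) + 2f(x₂) + ... + f(xₙ)]

x_0 = 0.2500, f(x_0) = 0.800000, coefficient = 1
x_1 = 0.5833, f(x_1) = 0.631579, coefficient = 2
x_2 = 0.9167, f(x_2) = 0.521739, coefficient = 2
x_3 = 1.2500, f(x_3) = 0.444444, coefficient = 2
x_4 = 1.5833, f(x_4) = 0.387097, coefficient = 2
x_5 = 1.9167, f(x_5) = 0.342857, coefficient = 2
x_6 = 2.2500, f(x_6) = 0.307692, coefficient = 1

I ≈ (0.333333/2) × 5.763125 = 0.960521
Exact value: 0.955511
Error: 0.005009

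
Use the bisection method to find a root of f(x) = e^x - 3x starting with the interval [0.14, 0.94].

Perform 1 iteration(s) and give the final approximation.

f(x) = e^x - 3x
Initial interval: [0.14, 0.94]

Iteration 1:
  c_1 = (0.140000 + 0.940000)/2 = 0.540000
  f(c_1) = f(0.540000) = 0.096007
  f(a) × f(c) ≥ 0, new interval: [0.540000, 0.940000]

After 1 iteration(s), the approximation is c_1 = 0.540000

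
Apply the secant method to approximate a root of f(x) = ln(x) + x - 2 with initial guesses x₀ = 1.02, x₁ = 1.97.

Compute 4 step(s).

f(x) = ln(x) + x - 2
x₀ = 1.02, x₁ = 1.97

Secant formula: x_{n+1} = x_n - f(x_n)(x_n - x_{n-1})/(f(x_n) - f(x_{n-1}))

Iteration 1:
  f(1.020000) = -0.960197
  f(1.970000) = 0.648034
  x_2 = 1.970000 - 0.648034×(1.970000 - 1.020000)/(0.648034 - (-0.960197))
       = 1.587199
Iteration 2:
  f(1.970000) = 0.648034
  f(1.587199) = 0.049170
  x_3 = 1.587199 - 0.049170×(1.587199 - 1.970000)/(0.049170 - 0.648034)
       = 1.555769
Iteration 3:
  f(1.587199) = 0.049170
  f(1.555769) = -0.002261
  x_4 = 1.555769 - (-0.002261)×(1.555769 - 1.587199)/(-0.002261 - 0.049170)
       = 1.557151
Iteration 4:
  f(1.555769) = -0.002261
  f(1.557151) = 0.000008
  x_5 = 1.557151 - 0.000008×(1.557151 - 1.555769)/(0.000008 - (-0.002261))
       = 1.557146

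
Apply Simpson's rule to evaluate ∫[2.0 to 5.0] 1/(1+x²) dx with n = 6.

f(x) = 1/(1+x²)
a = 2.0, b = 5.0, n = 6
h = (b - a)/n = 0.500000

Simpson's rule: (h/3)[f(x₀) + 4f(x₁) + 2f(x₂) + ... + f(xₙ)]

x_0 = 2.0000, f(x_0) = 0.200000, coefficient = 1
x_1 = 2.5000, f(x_1) = 0.137931, coefficient = 4
x_2 = 3.0000, f(x_2) = 0.100000, coefficient = 2
x_3 = 3.5000, f(x_3) = 0.075472, coefficient = 4
x_4 = 4.0000, f(x_4) = 0.058824, coefficient = 2
x_5 = 4.5000, f(x_5) = 0.047059, coefficient = 4
x_6 = 5.0000, f(x_6) = 0.038462, coefficient = 1

I ≈ (0.500000/3) × 1.597955 = 0.266326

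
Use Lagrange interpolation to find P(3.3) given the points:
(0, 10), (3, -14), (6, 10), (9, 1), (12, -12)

Lagrange interpolation formula:
P(x) = Σ yᵢ × Lᵢ(x)
where Lᵢ(x) = Π_{j≠i} (x - xⱼ)/(xᵢ - xⱼ)

L_0(3.3) = (3.3 - 3)/(0 - 3) × (3.3 - 6)/(0 - 6) × (3.3 - 9)/(0 - 9) × (3.3 - 12)/(0 - 12) = -0.020662
L_1(3.3) = (3.3 - 0)/(3 - 0) × (3.3 - 6)/(3 - 6) × (3.3 - 9)/(3 - 9) × (3.3 - 12)/(3 - 12) = 0.909150
L_2(3.3) = (3.3 - 0)/(6 - 0) × (3.3 - 3)/(6 - 3) × (3.3 - 9)/(6 - 9) × (3.3 - 12)/(6 - 12) = 0.151525
L_3(3.3) = (3.3 - 0)/(9 - 0) × (3.3 - 3)/(9 - 3) × (3.3 - 6)/(9 - 6) × (3.3 - 12)/(9 - 12) = -0.047850
L_4(3.3) = (3.3 - 0)/(12 - 0) × (3.3 - 3)/(12 - 3) × (3.3 - 6)/(12 - 6) × (3.3 - 9)/(12 - 9) = 0.007837

P(3.3) = 10×L_0(3.3) + (-14)×L_1(3.3) + 10×L_2(3.3) + 1×L_3(3.3) + (-12)×L_4(3.3)
P(3.3) = -11.561375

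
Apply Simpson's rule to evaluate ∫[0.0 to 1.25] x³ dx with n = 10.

f(x) = x³
a = 0.0, b = 1.25, n = 10
h = (b - a)/n = 0.125000

Simpson's rule: (h/3)[f(x₀) + 4f(x₁) + 2f(x₂) + ... + f(xₙ)]

x_0 = 0.0000, f(x_0) = 0.000000, coefficient = 1
x_1 = 0.1250, f(x_1) = 0.001953, coefficient = 4
x_2 = 0.2500, f(x_2) = 0.015625, coefficient = 2
x_3 = 0.3750, f(x_3) = 0.052734, coefficient = 4
x_4 = 0.5000, f(x_4) = 0.125000, coefficient = 2
x_5 = 0.6250, f(x_5) = 0.244141, coefficient = 4
x_6 = 0.7500, f(x_6) = 0.421875, coefficient = 2
x_7 = 0.8750, f(x_7) = 0.669922, coefficient = 4
x_8 = 1.0000, f(x_8) = 1.000000, coefficient = 2
x_9 = 1.1250, f(x_9) = 1.423828, coefficient = 4
x_10 = 1.2500, f(x_10) = 1.953125, coefficient = 1

I ≈ (0.125000/3) × 14.648438 = 0.610352
Exact value: 0.610352
Error: 0.000000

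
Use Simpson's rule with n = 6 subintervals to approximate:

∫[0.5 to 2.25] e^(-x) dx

f(x) = e^(-x)
a = 0.5, b = 2.25, n = 6
h = (b - a)/n = 0.291667

Simpson's rule: (h/3)[f(x₀) + 4f(x₁) + 2f(x₂) + ... + f(xₙ)]

x_0 = 0.5000, f(x_0) = 0.606531, coefficient = 1
x_1 = 0.7917, f(x_1) = 0.453089, coefficient = 4
x_2 = 1.0833, f(x_2) = 0.338465, coefficient = 2
x_3 = 1.3750, f(x_3) = 0.252840, coefficient = 4
x_4 = 1.6667, f(x_4) = 0.188876, coefficient = 2
x_5 = 1.9583, f(x_5) = 0.141093, coefficient = 4
x_6 = 2.2500, f(x_6) = 0.105399, coefficient = 1

I ≈ (0.291667/3) × 5.154700 = 0.501151
Exact value: 0.501131
Error: 0.000020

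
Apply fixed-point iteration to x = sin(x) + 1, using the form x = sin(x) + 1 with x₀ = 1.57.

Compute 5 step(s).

Equation: x = sin(x) + 1
Fixed-point form: x = sin(x) + 1
x₀ = 1.57

x_1 = g(1.570000) = 2.000000
x_2 = g(2.000000) = 1.909298
x_3 = g(1.909298) = 1.943253
x_4 = g(1.943253) = 1.931436
x_5 = g(1.931436) = 1.935671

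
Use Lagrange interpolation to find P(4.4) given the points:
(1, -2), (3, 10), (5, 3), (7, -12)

Lagrange interpolation formula:
P(x) = Σ yᵢ × Lᵢ(x)
where Lᵢ(x) = Π_{j≠i} (x - xⱼ)/(xᵢ - xⱼ)

L_0(4.4) = (4.4 - 3)/(1 - 3) × (4.4 - 5)/(1 - 5) × (4.4 - 7)/(1 - 7) = -0.045500
L_1(4.4) = (4.4 - 1)/(3 - 1) × (4.4 - 5)/(3 - 5) × (4.4 - 7)/(3 - 7) = 0.331500
L_2(4.4) = (4.4 - 1)/(5 - 1) × (4.4 - 3)/(5 - 3) × (4.4 - 7)/(5 - 7) = 0.773500
L_3(4.4) = (4.4 - 1)/(7 - 1) × (4.4 - 3)/(7 - 3) × (4.4 - 5)/(7 - 5) = -0.059500

P(4.4) = (-2)×L_0(4.4) + 10×L_1(4.4) + 3×L_2(4.4) + (-12)×L_3(4.4)
P(4.4) = 6.440500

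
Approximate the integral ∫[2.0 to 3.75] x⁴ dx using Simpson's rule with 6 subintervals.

f(x) = x⁴
a = 2.0, b = 3.75, n = 6
h = (b - a)/n = 0.291667

Simpson's rule: (h/3)[f(x₀) + 4f(x₁) + 2f(x₂) + ... + f(xₙ)]

x_0 = 2.0000, f(x_0) = 16.000000, coefficient = 1
x_1 = 2.2917, f(x_1) = 27.580732, coefficient = 4
x_2 = 2.5833, f(x_2) = 44.537085, coefficient = 2
x_3 = 2.8750, f(x_3) = 68.320557, coefficient = 4
x_4 = 3.1667, f(x_4) = 100.556327, coefficient = 2
x_5 = 3.4583, f(x_5) = 143.043261, coefficient = 4
x_6 = 3.7500, f(x_6) = 197.753906, coefficient = 1

I ≈ (0.291667/3) × 1459.718931 = 141.917118
Exact value: 141.915430
Error: 0.001689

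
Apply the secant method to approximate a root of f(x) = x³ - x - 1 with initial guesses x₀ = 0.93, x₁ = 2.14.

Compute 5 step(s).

f(x) = x³ - x - 1
x₀ = 0.93, x₁ = 2.14

Secant formula: x_{n+1} = x_n - f(x_n)(x_n - x_{n-1})/(f(x_n) - f(x_{n-1}))

Iteration 1:
  f(0.930000) = -1.125643
  f(2.140000) = 6.660344
  x_2 = 2.140000 - 6.660344×(2.140000 - 0.930000)/(6.660344 - (-1.125643))
       = 1.104933
Iteration 2:
  f(2.140000) = 6.660344
  f(1.104933) = -0.755945
  x_3 = 1.104933 - (-0.755945)×(1.104933 - 2.140000)/(-0.755945 - 6.660344)
       = 1.210438
Iteration 3:
  f(1.104933) = -0.755945
  f(1.210438) = -0.436953
  x_4 = 1.210438 - (-0.436953)×(1.210438 - 1.104933)/(-0.436953 - (-0.755945))
       = 1.354957
Iteration 4:
  f(1.210438) = -0.436953
  f(1.354957) = 0.132621
  x_5 = 1.354957 - 0.132621×(1.354957 - 1.210438)/(0.132621 - (-0.436953))
       = 1.321307
Iteration 5:
  f(1.354957) = 0.132621
  f(1.321307) = -0.014500
  x_6 = 1.321307 - (-0.014500)×(1.321307 - 1.354957)/(-0.014500 - 0.132621)
       = 1.324624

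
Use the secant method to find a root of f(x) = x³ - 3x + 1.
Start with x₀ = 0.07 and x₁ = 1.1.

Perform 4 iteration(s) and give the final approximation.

f(x) = x³ - 3x + 1
x₀ = 0.07, x₁ = 1.1

Secant formula: x_{n+1} = x_n - f(x_n)(x_n - x_{n-1})/(f(x_n) - f(x_{n-1}))

Iteration 1:
  f(0.070000) = 0.790343
  f(1.100000) = -0.969000
  x_2 = 1.100000 - (-0.969000)×(1.100000 - 0.070000)/(-0.969000 - 0.790343)
       = 0.532703
Iteration 2:
  f(1.100000) = -0.969000
  f(0.532703) = -0.446943
  x_3 = 0.532703 - (-0.446943)×(0.532703 - 1.100000)/(-0.446943 - (-0.969000))
       = 0.047030
Iteration 3:
  f(0.532703) = -0.446943
  f(0.047030) = 0.859014
  x_4 = 0.047030 - 0.859014×(0.047030 - 0.532703)/(0.859014 - (-0.446943))
       = 0.366489
Iteration 4:
  f(0.047030) = 0.859014
  f(0.366489) = -0.050243
  x_5 = 0.366489 - (-0.050243)×(0.366489 - 0.047030)/(-0.050243 - 0.859014)
       = 0.348837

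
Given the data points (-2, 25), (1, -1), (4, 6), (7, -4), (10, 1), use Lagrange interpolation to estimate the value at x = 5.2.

Lagrange interpolation formula:
P(x) = Σ yᵢ × Lᵢ(x)
where Lᵢ(x) = Π_{j≠i} (x - xⱼ)/(xᵢ - xⱼ)

L_0(5.2) = (5.2 - 1)/(-2 - 1) × (5.2 - 4)/(-2 - 4) × (5.2 - 7)/(-2 - 7) × (5.2 - 10)/(-2 - 10) = 0.022400
L_1(5.2) = (5.2 - (-2))/(1 - (-2)) × (5.2 - 4)/(1 - 4) × (5.2 - 7)/(1 - 7) × (5.2 - 10)/(1 - 10) = -0.153600
L_2(5.2) = (5.2 - (-2))/(4 - (-2)) × (5.2 - 1)/(4 - 1) × (5.2 - 7)/(4 - 7) × (5.2 - 10)/(4 - 10) = 0.806400
L_3(5.2) = (5.2 - (-2))/(7 - (-2)) × (5.2 - 1)/(7 - 1) × (5.2 - 4)/(7 - 4) × (5.2 - 10)/(7 - 10) = 0.358400
L_4(5.2) = (5.2 - (-2))/(10 - (-2)) × (5.2 - 1)/(10 - 1) × (5.2 - 4)/(10 - 4) × (5.2 - 7)/(10 - 7) = -0.033600

P(5.2) = 25×L_0(5.2) + (-1)×L_1(5.2) + 6×L_2(5.2) + (-4)×L_3(5.2) + 1×L_4(5.2)
P(5.2) = 4.084800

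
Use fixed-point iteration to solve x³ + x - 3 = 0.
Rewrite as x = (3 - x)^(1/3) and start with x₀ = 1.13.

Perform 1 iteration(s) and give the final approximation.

Equation: x³ + x - 3 = 0
Fixed-point form: x = (3 - x)^(1/3)
x₀ = 1.13

x_1 = g(1.130000) = 1.232009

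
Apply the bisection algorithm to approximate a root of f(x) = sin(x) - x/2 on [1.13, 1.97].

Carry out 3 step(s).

f(x) = sin(x) - x/2
Initial interval: [1.13, 1.97]

Iteration 1:
  c_1 = (1.130000 + 1.970000)/2 = 1.550000
  f(c_1) = f(1.550000) = 0.224784
  f(a) × f(c) ≥ 0, new interval: [1.550000, 1.970000]
Iteration 2:
  c_2 = (1.550000 + 1.970000)/2 = 1.760000
  f(c_2) = f(1.760000) = 0.102154
  f(a) × f(c) ≥ 0, new interval: [1.760000, 1.970000]
Iteration 3:
  c_3 = (1.760000 + 1.970000)/2 = 1.865000
  f(c_3) = f(1.865000) = 0.024533
  f(a) × f(c) ≥ 0, new interval: [1.865000, 1.970000]

After 3 iteration(s), the approximation is c_3 = 1.865000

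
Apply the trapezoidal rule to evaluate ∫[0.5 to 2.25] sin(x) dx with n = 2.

f(x) = sin(x)
a = 0.5, b = 2.25, n = 2
h = (b - a)/n = 0.875000

Trapezoidal rule: (h/2)[f(x₀) + 2f(x₁) + 2f(x₂) + ... + f(xₙ)]

x_0 = 0.5000, f(x_0) = 0.479426, coefficient = 1
x_1 = 1.3750, f(x_1) = 0.980893, coefficient = 2
x_2 = 2.2500, f(x_2) = 0.778073, coefficient = 1

I ≈ (0.875000/2) × 3.219285 = 1.408437
Exact value: 1.505756
Error: 0.097319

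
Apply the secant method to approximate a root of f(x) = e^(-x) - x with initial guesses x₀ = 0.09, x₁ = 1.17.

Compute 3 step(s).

f(x) = e^(-x) - x
x₀ = 0.09, x₁ = 1.17

Secant formula: x_{n+1} = x_n - f(x_n)(x_n - x_{n-1})/(f(x_n) - f(x_{n-1}))

Iteration 1:
  f(0.090000) = 0.823931
  f(1.170000) = -0.859633
  x_2 = 1.170000 - (-0.859633)×(1.170000 - 0.090000)/(-0.859633 - 0.823931)
       = 0.618549
Iteration 2:
  f(1.170000) = -0.859633
  f(0.618549) = -0.079823
  x_3 = 0.618549 - (-0.079823)×(0.618549 - 1.170000)/(-0.079823 - (-0.859633))
       = 0.562101
Iteration 3:
  f(0.618549) = -0.079823
  f(0.562101) = 0.007909
  x_4 = 0.562101 - 0.007909×(0.562101 - 0.618549)/(0.007909 - (-0.079823))
       = 0.567190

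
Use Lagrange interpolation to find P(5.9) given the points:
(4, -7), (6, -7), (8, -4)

Lagrange interpolation formula:
P(x) = Σ yᵢ × Lᵢ(x)
where Lᵢ(x) = Π_{j≠i} (x - xⱼ)/(xᵢ - xⱼ)

L_0(5.9) = (5.9 - 6)/(4 - 6) × (5.9 - 8)/(4 - 8) = 0.026250
L_1(5.9) = (5.9 - 4)/(6 - 4) × (5.9 - 8)/(6 - 8) = 0.997500
L_2(5.9) = (5.9 - 4)/(8 - 4) × (5.9 - 6)/(8 - 6) = -0.023750

P(5.9) = (-7)×L_0(5.9) + (-7)×L_1(5.9) + (-4)×L_2(5.9)
P(5.9) = -7.071250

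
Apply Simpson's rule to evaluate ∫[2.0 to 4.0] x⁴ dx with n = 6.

f(x) = x⁴
a = 2.0, b = 4.0, n = 6
h = (b - a)/n = 0.333333

Simpson's rule: (h/3)[f(x₀) + 4f(x₁) + 2f(x₂) + ... + f(xₙ)]

x_0 = 2.0000, f(x_0) = 16.000000, coefficient = 1
x_1 = 2.3333, f(x_1) = 29.641975, coefficient = 4
x_2 = 2.6667, f(x_2) = 50.567901, coefficient = 2
x_3 = 3.0000, f(x_3) = 81.000000, coefficient = 4
x_4 = 3.3333, f(x_4) = 123.456790, coefficient = 2
x_5 = 3.6667, f(x_5) = 180.753086, coefficient = 4
x_6 = 4.0000, f(x_6) = 256.000000, coefficient = 1

I ≈ (0.333333/3) × 1785.629630 = 198.403292
Exact value: 198.400000
Error: 0.003292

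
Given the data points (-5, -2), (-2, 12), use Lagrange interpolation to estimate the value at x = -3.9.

Lagrange interpolation formula:
P(x) = Σ yᵢ × Lᵢ(x)
where Lᵢ(x) = Π_{j≠i} (x - xⱼ)/(xᵢ - xⱼ)

L_0(-3.9) = (-3.9 - (-2))/(-5 - (-2)) = 0.633333
L_1(-3.9) = (-3.9 - (-5))/(-2 - (-5)) = 0.366667

P(-3.9) = (-2)×L_0(-3.9) + 12×L_1(-3.9)
P(-3.9) = 3.133333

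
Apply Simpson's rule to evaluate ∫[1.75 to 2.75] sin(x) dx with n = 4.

f(x) = sin(x)
a = 1.75, b = 2.75, n = 4
h = (b - a)/n = 0.250000

Simpson's rule: (h/3)[f(x₀) + 4f(x₁) + 2f(x₂) + ... + f(xₙ)]

x_0 = 1.7500, f(x_0) = 0.983986, coefficient = 1
x_1 = 2.0000, f(x_1) = 0.909297, coefficient = 4
x_2 = 2.2500, f(x_2) = 0.778073, coefficient = 2
x_3 = 2.5000, f(x_3) = 0.598472, coefficient = 4
x_4 = 2.7500, f(x_4) = 0.381661, coefficient = 1

I ≈ (0.250000/3) × 8.952872 = 0.746073
Exact value: 0.746056
Error: 0.000016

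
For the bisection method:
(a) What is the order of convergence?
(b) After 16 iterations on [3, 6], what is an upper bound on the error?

(a) Bisection has linear (order 1) convergence; the error is halved each step.

(b) Error bound = (b-a)/2^n = (6 - 3)/2^{16}
    = 3/2^{16}

(a) 1 (linear); (b) error ≤ 4.58e-05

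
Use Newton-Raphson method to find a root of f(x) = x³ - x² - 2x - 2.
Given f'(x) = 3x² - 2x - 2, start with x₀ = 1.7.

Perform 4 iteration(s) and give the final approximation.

f(x) = x³ - x² - 2x - 2
f'(x) = 3x² - 2x - 2
x₀ = 1.7

Newton-Raphson formula: x_{n+1} = x_n - f(x_n)/f'(x_n)

Iteration 1:
  f(1.700000) = -3.377000
  f'(1.700000) = 3.270000
  x_1 = 1.700000 - (-3.377000)/3.270000 = 2.732722
Iteration 2:
  f(2.732722) = 5.474120
  f'(2.732722) = 14.937860
  x_2 = 2.732722 - 5.474120/14.937860 = 2.366262
Iteration 3:
  f(2.366262) = 0.917447
  f'(2.366262) = 10.065067
  x_3 = 2.366262 - 0.917447/10.065067 = 2.275111
Iteration 4:
  f(2.275111) = 0.049915
  f'(2.275111) = 8.978164
  x_4 = 2.275111 - 0.049915/8.978164 = 2.269551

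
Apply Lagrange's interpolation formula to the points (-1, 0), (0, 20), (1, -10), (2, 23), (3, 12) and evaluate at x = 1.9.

Lagrange interpolation formula:
P(x) = Σ yᵢ × Lᵢ(x)
where Lᵢ(x) = Π_{j≠i} (x - xⱼ)/(xᵢ - xⱼ)

L_0(1.9) = (1.9 - 0)/(-1 - 0) × (1.9 - 1)/(-1 - 1) × (1.9 - 2)/(-1 - 2) × (1.9 - 3)/(-1 - 3) = 0.007838
L_1(1.9) = (1.9 - (-1))/(0 - (-1)) × (1.9 - 1)/(0 - 1) × (1.9 - 2)/(0 - 2) × (1.9 - 3)/(0 - 3) = -0.047850
L_2(1.9) = (1.9 - (-1))/(1 - (-1)) × (1.9 - 0)/(1 - 0) × (1.9 - 2)/(1 - 2) × (1.9 - 3)/(1 - 3) = 0.151525
L_3(1.9) = (1.9 - (-1))/(2 - (-1)) × (1.9 - 0)/(2 - 0) × (1.9 - 1)/(2 - 1) × (1.9 - 3)/(2 - 3) = 0.909150
L_4(1.9) = (1.9 - (-1))/(3 - (-1)) × (1.9 - 0)/(3 - 0) × (1.9 - 1)/(3 - 1) × (1.9 - 2)/(3 - 2) = -0.020663

P(1.9) = 0×L_0(1.9) + 20×L_1(1.9) + (-10)×L_2(1.9) + 23×L_3(1.9) + 12×L_4(1.9)
P(1.9) = 18.190250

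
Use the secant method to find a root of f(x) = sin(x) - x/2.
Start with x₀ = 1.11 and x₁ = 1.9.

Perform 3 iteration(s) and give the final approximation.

f(x) = sin(x) - x/2
x₀ = 1.11, x₁ = 1.9

Secant formula: x_{n+1} = x_n - f(x_n)(x_n - x_{n-1})/(f(x_n) - f(x_{n-1}))

Iteration 1:
  f(1.110000) = 0.340699
  f(1.900000) = -0.003700
  x_2 = 1.900000 - (-0.003700)×(1.900000 - 1.110000)/(-0.003700 - 0.340699)
       = 1.891513
Iteration 2:
  f(1.900000) = -0.003700
  f(1.891513) = 0.003253
  x_3 = 1.891513 - 0.003253×(1.891513 - 1.900000)/(0.003253 - (-0.003700))
       = 1.895484
Iteration 3:
  f(1.891513) = 0.003253
  f(1.895484) = 0.000008
  x_4 = 1.895484 - 0.000008×(1.895484 - 1.891513)/(0.000008 - 0.003253)
       = 1.895494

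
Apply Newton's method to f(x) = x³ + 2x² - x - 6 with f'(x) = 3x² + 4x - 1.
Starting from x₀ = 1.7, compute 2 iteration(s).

f(x) = x³ + 2x² - x - 6
f'(x) = 3x² + 4x - 1
x₀ = 1.7

Newton-Raphson formula: x_{n+1} = x_n - f(x_n)/f'(x_n)

Iteration 1:
  f(1.700000) = 2.993000
  f'(1.700000) = 14.470000
  x_1 = 1.700000 - 2.993000/14.470000 = 1.493158
Iteration 2:
  f(1.493158) = 0.294913
  f'(1.493158) = 11.661198
  x_2 = 1.493158 - 0.294913/11.661198 = 1.467868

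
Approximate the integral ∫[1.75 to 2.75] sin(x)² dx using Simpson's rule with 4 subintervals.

f(x) = sin(x)²
a = 1.75, b = 2.75, n = 4
h = (b - a)/n = 0.250000

Simpson's rule: (h/3)[f(x₀) + 4f(x₁) + 2f(x₂) + ... + f(xₙ)]

x_0 = 1.7500, f(x_0) = 0.968228, coefficient = 1
x_1 = 2.0000, f(x_1) = 0.826822, coefficient = 4
x_2 = 2.2500, f(x_2) = 0.605398, coefficient = 2
x_3 = 2.5000, f(x_3) = 0.358169, coefficient = 4
x_4 = 2.7500, f(x_4) = 0.145665, coefficient = 1

I ≈ (0.250000/3) × 7.064652 = 0.588721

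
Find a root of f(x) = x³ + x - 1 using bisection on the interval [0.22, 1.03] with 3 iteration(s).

f(x) = x³ + x - 1
Initial interval: [0.22, 1.03]

Iteration 1:
  c_1 = (0.220000 + 1.030000)/2 = 0.625000
  f(c_1) = f(0.625000) = -0.130859
  f(a) × f(c) ≥ 0, new interval: [0.625000, 1.030000]
Iteration 2:
  c_2 = (0.625000 + 1.030000)/2 = 0.827500
  f(c_2) = f(0.827500) = 0.394136
  f(a) × f(c) < 0, new interval: [0.625000, 0.827500]
Iteration 3:
  c_3 = (0.625000 + 0.827500)/2 = 0.726250
  f(c_3) = f(0.726250) = 0.109303
  f(a) × f(c) < 0, new interval: [0.625000, 0.726250]

After 3 iteration(s), the approximation is c_3 = 0.726250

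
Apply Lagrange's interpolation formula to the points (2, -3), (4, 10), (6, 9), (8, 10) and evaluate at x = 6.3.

Lagrange interpolation formula:
P(x) = Σ yᵢ × Lᵢ(x)
where Lᵢ(x) = Π_{j≠i} (x - xⱼ)/(xᵢ - xⱼ)

L_0(6.3) = (6.3 - 4)/(2 - 4) × (6.3 - 6)/(2 - 6) × (6.3 - 8)/(2 - 8) = 0.024437
L_1(6.3) = (6.3 - 2)/(4 - 2) × (6.3 - 6)/(4 - 6) × (6.3 - 8)/(4 - 8) = -0.137062
L_2(6.3) = (6.3 - 2)/(6 - 2) × (6.3 - 4)/(6 - 4) × (6.3 - 8)/(6 - 8) = 1.050812
L_3(6.3) = (6.3 - 2)/(8 - 2) × (6.3 - 4)/(8 - 4) × (6.3 - 6)/(8 - 6) = 0.061812

P(6.3) = (-3)×L_0(6.3) + 10×L_1(6.3) + 9×L_2(6.3) + 10×L_3(6.3)
P(6.3) = 8.631500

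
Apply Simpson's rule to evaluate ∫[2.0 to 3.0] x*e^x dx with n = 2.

f(x) = x*e^x
a = 2.0, b = 3.0, n = 2
h = (b - a)/n = 0.500000

Simpson's rule: (h/3)[f(x₀) + 4f(x₁) + 2f(x₂) + ... + f(xₙ)]

x_0 = 2.0000, f(x_0) = 14.778112, coefficient = 1
x_1 = 2.5000, f(x_1) = 30.456235, coefficient = 4
x_2 = 3.0000, f(x_2) = 60.256611, coefficient = 1

I ≈ (0.500000/3) × 196.859663 = 32.809944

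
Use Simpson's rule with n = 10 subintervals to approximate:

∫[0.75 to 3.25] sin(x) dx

f(x) = sin(x)
a = 0.75, b = 3.25, n = 10
h = (b - a)/n = 0.250000

Simpson's rule: (h/3)[f(x₀) + 4f(x₁) + 2f(x₂) + ... + f(xₙ)]

x_0 = 0.7500, f(x_0) = 0.681639, coefficient = 1
x_1 = 1.0000, f(x_1) = 0.841471, coefficient = 4
x_2 = 1.2500, f(x_2) = 0.948985, coefficient = 2
x_3 = 1.5000, f(x_3) = 0.997495, coefficient = 4
x_4 = 1.7500, f(x_4) = 0.983986, coefficient = 2
x_5 = 2.0000, f(x_5) = 0.909297, coefficient = 4
x_6 = 2.2500, f(x_6) = 0.778073, coefficient = 2
x_7 = 2.5000, f(x_7) = 0.598472, coefficient = 4
x_8 = 2.7500, f(x_8) = 0.381661, coefficient = 2
x_9 = 3.0000, f(x_9) = 0.141120, coefficient = 4
x_10 = 3.2500, f(x_10) = -0.108195, coefficient = 1

I ≈ (0.250000/3) × 20.710275 = 1.725856
Exact value: 1.725819
Error: 0.000038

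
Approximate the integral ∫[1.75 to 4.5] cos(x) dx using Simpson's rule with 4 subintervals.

f(x) = cos(x)
a = 1.75, b = 4.5, n = 4
h = (b - a)/n = 0.687500

Simpson's rule: (h/3)[f(x₀) + 4f(x₁) + 2f(x₂) + ... + f(xₙ)]

x_0 = 1.7500, f(x_0) = -0.178246, coefficient = 1
x_1 = 2.4375, f(x_1) = -0.762199, coefficient = 4
x_2 = 3.1250, f(x_2) = -0.999862, coefficient = 2
x_3 = 3.8125, f(x_3) = -0.783258, coefficient = 4
x_4 = 4.5000, f(x_4) = -0.210796, coefficient = 1

I ≈ (0.687500/3) × -8.570595 = -1.964095
Exact value: -1.961516
Error: 0.002579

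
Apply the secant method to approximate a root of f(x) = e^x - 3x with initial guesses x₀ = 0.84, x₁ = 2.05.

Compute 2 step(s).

f(x) = e^x - 3x
x₀ = 0.84, x₁ = 2.05

Secant formula: x_{n+1} = x_n - f(x_n)(x_n - x_{n-1})/(f(x_n) - f(x_{n-1}))

Iteration 1:
  f(0.840000) = -0.203633
  f(2.050000) = 1.617901
  x_2 = 2.050000 - 1.617901×(2.050000 - 0.840000)/(1.617901 - (-0.203633))
       = 0.975268
Iteration 2:
  f(2.050000) = 1.617901
  f(0.975268) = -0.273926
  x_3 = 0.975268 - (-0.273926)×(0.975268 - 2.050000)/(-0.273926 - 1.617901)
       = 1.130884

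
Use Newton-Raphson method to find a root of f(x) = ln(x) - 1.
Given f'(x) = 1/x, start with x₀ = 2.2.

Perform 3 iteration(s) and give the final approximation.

f(x) = ln(x) - 1
f'(x) = 1/x
x₀ = 2.2

Newton-Raphson formula: x_{n+1} = x_n - f(x_n)/f'(x_n)

Iteration 1:
  f(2.200000) = -0.211543
  f'(2.200000) = 0.454545
  x_1 = 2.200000 - (-0.211543)/0.454545 = 2.665394
Iteration 2:
  f(2.665394) = -0.019648
  f'(2.665394) = 0.375179
  x_2 = 2.665394 - (-0.019648)/0.375179 = 2.717764
Iteration 3:
  f(2.717764) = -0.000191
  f'(2.717764) = 0.367950
  x_3 = 2.717764 - (-0.000191)/0.367950 = 2.718282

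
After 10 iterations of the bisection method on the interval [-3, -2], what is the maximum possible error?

Bisection error bound: |error| ≤ (b-a)/2^n
|error| ≤ (-2 - (-3))/2^10 = 1/2^10
|error| ≤ 0.0009765625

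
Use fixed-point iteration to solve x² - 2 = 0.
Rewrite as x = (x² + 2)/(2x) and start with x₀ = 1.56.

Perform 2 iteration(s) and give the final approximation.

Equation: x² - 2 = 0
Fixed-point form: x = (x² + 2)/(2x)
x₀ = 1.56

x_1 = g(1.560000) = 1.421026
x_2 = g(1.421026) = 1.414230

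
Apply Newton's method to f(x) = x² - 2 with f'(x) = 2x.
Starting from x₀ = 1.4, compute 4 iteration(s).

f(x) = x² - 2
f'(x) = 2x
x₀ = 1.4

Newton-Raphson formula: x_{n+1} = x_n - f(x_n)/f'(x_n)

Iteration 1:
  f(1.400000) = -0.040000
  f'(1.400000) = 2.800000
  x_1 = 1.400000 - (-0.040000)/2.800000 = 1.414286
Iteration 2:
  f(1.414286) = 0.000204
  f'(1.414286) = 2.828571
  x_2 = 1.414286 - 0.000204/2.828571 = 1.414214
Iteration 3:
  f(1.414214) = 0.000000
  f'(1.414214) = 2.828427
  x_3 = 1.414214 - 0.000000/2.828427 = 1.414214
Iteration 4:
  f(1.414214) = 0.000000
  f'(1.414214) = 2.828427
  x_4 = 1.414214 - 0.000000/2.828427 = 1.414214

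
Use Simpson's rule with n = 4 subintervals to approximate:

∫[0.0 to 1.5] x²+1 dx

f(x) = x²+1
a = 0.0, b = 1.5, n = 4
h = (b - a)/n = 0.375000

Simpson's rule: (h/3)[f(x₀) + 4f(x₁) + 2f(x₂) + ... + f(xₙ)]

x_0 = 0.0000, f(x_0) = 1.000000, coefficient = 1
x_1 = 0.3750, f(x_1) = 1.140625, coefficient = 4
x_2 = 0.7500, f(x_2) = 1.562500, coefficient = 2
x_3 = 1.1250, f(x_3) = 2.265625, coefficient = 4
x_4 = 1.5000, f(x_4) = 3.250000, coefficient = 1

I ≈ (0.375000/3) × 21.000000 = 2.625000
Exact value: 2.625000
Error: 0.000000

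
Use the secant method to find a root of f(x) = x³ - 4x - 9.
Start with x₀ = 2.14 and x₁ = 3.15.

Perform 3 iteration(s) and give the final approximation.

f(x) = x³ - 4x - 9
x₀ = 2.14, x₁ = 3.15

Secant formula: x_{n+1} = x_n - f(x_n)(x_n - x_{n-1})/(f(x_n) - f(x_{n-1}))

Iteration 1:
  f(2.140000) = -7.759656
  f(3.150000) = 9.655875
  x_2 = 3.150000 - 9.655875×(3.150000 - 2.140000)/(9.655875 - (-7.759656))
       = 2.590015
Iteration 2:
  f(3.150000) = 9.655875
  f(2.590015) = -1.985777
  x_3 = 2.590015 - (-1.985777)×(2.590015 - 3.150000)/(-1.985777 - 9.655875)
       = 2.685535
Iteration 3:
  f(2.590015) = -1.985777
  f(2.685535) = -0.373804
  x_4 = 2.685535 - (-0.373804)×(2.685535 - 2.590015)/(-0.373804 - (-1.985777))
       = 2.707685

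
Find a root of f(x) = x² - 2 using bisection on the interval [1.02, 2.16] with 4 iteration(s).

f(x) = x² - 2
Initial interval: [1.02, 2.16]

Iteration 1:
  c_1 = (1.020000 + 2.160000)/2 = 1.590000
  f(c_1) = f(1.590000) = 0.528100
  f(a) × f(c) < 0, new interval: [1.020000, 1.590000]
Iteration 2:
  c_2 = (1.020000 + 1.590000)/2 = 1.305000
  f(c_2) = f(1.305000) = -0.296975
  f(a) × f(c) ≥ 0, new interval: [1.305000, 1.590000]
Iteration 3:
  c_3 = (1.305000 + 1.590000)/2 = 1.447500
  f(c_3) = f(1.447500) = 0.095256
  f(a) × f(c) < 0, new interval: [1.305000, 1.447500]
Iteration 4:
  c_4 = (1.305000 + 1.447500)/2 = 1.376250
  f(c_4) = f(1.376250) = -0.105936
  f(a) × f(c) ≥ 0, new interval: [1.376250, 1.447500]

After 4 iteration(s), the approximation is c_4 = 1.376250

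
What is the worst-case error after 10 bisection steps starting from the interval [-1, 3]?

Bisection error bound: |error| ≤ (b-a)/2^n
|error| ≤ (3 - (-1))/2^10 = 4/2^10
|error| ≤ 0.0039062500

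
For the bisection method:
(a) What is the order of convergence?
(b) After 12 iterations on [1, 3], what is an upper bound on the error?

(a) Bisection has linear (order 1) convergence; the error is halved each step.

(b) Error bound = (b-a)/2^n = (3 - 1)/2^{12}
    = 2/2^{12}

(a) 1 (linear); (b) error ≤ 4.88e-04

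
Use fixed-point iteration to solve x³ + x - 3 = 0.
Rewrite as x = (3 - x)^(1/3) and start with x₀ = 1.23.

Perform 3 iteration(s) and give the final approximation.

Equation: x³ + x - 3 = 0
Fixed-point form: x = (3 - x)^(1/3)
x₀ = 1.23

x_1 = g(1.230000) = 1.209645
x_2 = g(1.209645) = 1.214264
x_3 = g(1.214264) = 1.213219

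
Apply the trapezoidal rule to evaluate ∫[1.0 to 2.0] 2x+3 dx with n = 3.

f(x) = 2x+3
a = 1.0, b = 2.0, n = 3
h = (b - a)/n = 0.333333

Trapezoidal rule: (h/2)[f(x₀) + 2f(x₁) + 2f(x₂) + ... + f(xₙ)]

x_0 = 1.0000, f(x_0) = 5.000000, coefficient = 1
x_1 = 1.3333, f(x_1) = 5.666667, coefficient = 2
x_2 = 1.6667, f(x_2) = 6.333333, coefficient = 2
x_3 = 2.0000, f(x_3) = 7.000000, coefficient = 1

I ≈ (0.333333/2) × 36.000000 = 6.000000
Exact value: 6.000000
Error: 0.000000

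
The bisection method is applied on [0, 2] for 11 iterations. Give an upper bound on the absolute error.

Bisection error bound: |error| ≤ (b-a)/2^n
|error| ≤ (2 - 0)/2^11 = 2/2^11
|error| ≤ 0.0009765625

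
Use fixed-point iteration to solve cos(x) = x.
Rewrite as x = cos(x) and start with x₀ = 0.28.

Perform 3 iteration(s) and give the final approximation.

Equation: cos(x) = x
Fixed-point form: x = cos(x)
x₀ = 0.28

x_1 = g(0.280000) = 0.961055
x_2 = g(0.961055) = 0.572655
x_3 = g(0.572655) = 0.840465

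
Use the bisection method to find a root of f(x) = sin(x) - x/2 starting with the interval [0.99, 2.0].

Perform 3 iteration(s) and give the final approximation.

f(x) = sin(x) - x/2
Initial interval: [0.99, 2.0]

Iteration 1:
  c_1 = (0.990000 + 2.000000)/2 = 1.495000
  f(c_1) = f(1.495000) = 0.249629
  f(a) × f(c) ≥ 0, new interval: [1.495000, 2.000000]
Iteration 2:
  c_2 = (1.495000 + 2.000000)/2 = 1.747500
  f(c_2) = f(1.747500) = 0.110678
  f(a) × f(c) ≥ 0, new interval: [1.747500, 2.000000]
Iteration 3:
  c_3 = (1.747500 + 2.000000)/2 = 1.873750
  f(c_3) = f(1.873750) = 0.017584
  f(a) × f(c) ≥ 0, new interval: [1.873750, 2.000000]

After 3 iteration(s), the approximation is c_3 = 1.873750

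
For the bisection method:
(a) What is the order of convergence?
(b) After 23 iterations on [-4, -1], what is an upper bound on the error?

(a) Bisection has linear (order 1) convergence; the error is halved each step.

(b) Error bound = (b-a)/2^n = (-1 - (-4))/2^{23}
    = 3/2^{23}

(a) 1 (linear); (b) error ≤ 3.58e-07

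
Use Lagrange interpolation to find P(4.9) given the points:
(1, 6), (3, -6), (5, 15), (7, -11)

Lagrange interpolation formula:
P(x) = Σ yᵢ × Lᵢ(x)
where Lᵢ(x) = Π_{j≠i} (x - xⱼ)/(xᵢ - xⱼ)

L_0(4.9) = (4.9 - 3)/(1 - 3) × (4.9 - 5)/(1 - 5) × (4.9 - 7)/(1 - 7) = -0.008312
L_1(4.9) = (4.9 - 1)/(3 - 1) × (4.9 - 5)/(3 - 5) × (4.9 - 7)/(3 - 7) = 0.051187
L_2(4.9) = (4.9 - 1)/(5 - 1) × (4.9 - 3)/(5 - 3) × (4.9 - 7)/(5 - 7) = 0.972563
L_3(4.9) = (4.9 - 1)/(7 - 1) × (4.9 - 3)/(7 - 3) × (4.9 - 5)/(7 - 5) = -0.015437

P(4.9) = 6×L_0(4.9) + (-6)×L_1(4.9) + 15×L_2(4.9) + (-11)×L_3(4.9)
P(4.9) = 14.401250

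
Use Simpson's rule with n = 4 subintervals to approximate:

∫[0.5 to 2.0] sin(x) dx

f(x) = sin(x)
a = 0.5, b = 2.0, n = 4
h = (b - a)/n = 0.375000

Simpson's rule: (h/3)[f(x₀) + 4f(x₁) + 2f(x₂) + ... + f(xₙ)]

x_0 = 0.5000, f(x_0) = 0.479426, coefficient = 1
x_1 = 0.8750, f(x_1) = 0.767544, coefficient = 4
x_2 = 1.2500, f(x_2) = 0.948985, coefficient = 2
x_3 = 1.6250, f(x_3) = 0.998531, coefficient = 4
x_4 = 2.0000, f(x_4) = 0.909297, coefficient = 1

I ≈ (0.375000/3) × 10.350992 = 1.293874
Exact value: 1.293729
Error: 0.000145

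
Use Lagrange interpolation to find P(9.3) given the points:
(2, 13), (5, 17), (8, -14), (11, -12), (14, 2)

Lagrange interpolation formula:
P(x) = Σ yᵢ × Lᵢ(x)
where Lᵢ(x) = Π_{j≠i} (x - xⱼ)/(xᵢ - xⱼ)

L_0(9.3) = (9.3 - 5)/(2 - 5) × (9.3 - 8)/(2 - 8) × (9.3 - 11)/(2 - 11) × (9.3 - 14)/(2 - 14) = 0.022975
L_1(9.3) = (9.3 - 2)/(5 - 2) × (9.3 - 8)/(5 - 8) × (9.3 - 11)/(5 - 11) × (9.3 - 14)/(5 - 14) = -0.156019
L_2(9.3) = (9.3 - 2)/(8 - 2) × (9.3 - 5)/(8 - 5) × (9.3 - 11)/(8 - 11) × (9.3 - 14)/(8 - 14) = 0.774093
L_3(9.3) = (9.3 - 2)/(11 - 2) × (9.3 - 5)/(11 - 5) × (9.3 - 8)/(11 - 8) × (9.3 - 14)/(11 - 14) = 0.394636
L_4(9.3) = (9.3 - 2)/(14 - 2) × (9.3 - 5)/(14 - 5) × (9.3 - 8)/(14 - 8) × (9.3 - 11)/(14 - 11) = -0.035685

P(9.3) = 13×L_0(9.3) + 17×L_1(9.3) + (-14)×L_2(9.3) + (-12)×L_3(9.3) + 2×L_4(9.3)
P(9.3) = -17.997937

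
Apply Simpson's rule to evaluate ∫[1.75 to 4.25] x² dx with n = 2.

f(x) = x²
a = 1.75, b = 4.25, n = 2
h = (b - a)/n = 1.250000

Simpson's rule: (h/3)[f(x₀) + 4f(x₁) + 2f(x₂) + ... + f(xₙ)]

x_0 = 1.7500, f(x_0) = 3.062500, coefficient = 1
x_1 = 3.0000, f(x_1) = 9.000000, coefficient = 4
x_2 = 4.2500, f(x_2) = 18.062500, coefficient = 1

I ≈ (1.250000/3) × 57.125000 = 23.802083
Exact value: 23.802083
Error: 0.000000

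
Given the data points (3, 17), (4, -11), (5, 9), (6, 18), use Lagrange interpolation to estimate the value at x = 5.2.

Lagrange interpolation formula:
P(x) = Σ yᵢ × Lᵢ(x)
where Lᵢ(x) = Π_{j≠i} (x - xⱼ)/(xᵢ - xⱼ)

L_0(5.2) = (5.2 - 4)/(3 - 4) × (5.2 - 5)/(3 - 5) × (5.2 - 6)/(3 - 6) = 0.032000
L_1(5.2) = (5.2 - 3)/(4 - 3) × (5.2 - 5)/(4 - 5) × (5.2 - 6)/(4 - 6) = -0.176000
L_2(5.2) = (5.2 - 3)/(5 - 3) × (5.2 - 4)/(5 - 4) × (5.2 - 6)/(5 - 6) = 1.056000
L_3(5.2) = (5.2 - 3)/(6 - 3) × (5.2 - 4)/(6 - 4) × (5.2 - 5)/(6 - 5) = 0.088000

P(5.2) = 17×L_0(5.2) + (-11)×L_1(5.2) + 9×L_2(5.2) + 18×L_3(5.2)
P(5.2) = 13.568000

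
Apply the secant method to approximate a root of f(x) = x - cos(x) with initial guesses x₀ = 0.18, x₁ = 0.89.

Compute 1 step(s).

f(x) = x - cos(x)
x₀ = 0.18, x₁ = 0.89

Secant formula: x_{n+1} = x_n - f(x_n)(x_n - x_{n-1})/(f(x_n) - f(x_{n-1}))

Iteration 1:
  f(0.180000) = -0.803844
  f(0.890000) = 0.260588
  x_2 = 0.890000 - 0.260588×(0.890000 - 0.180000)/(0.260588 - (-0.803844))
       = 0.716182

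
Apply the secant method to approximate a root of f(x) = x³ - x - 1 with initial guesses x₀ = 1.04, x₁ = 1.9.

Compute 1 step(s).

f(x) = x³ - x - 1
x₀ = 1.04, x₁ = 1.9

Secant formula: x_{n+1} = x_n - f(x_n)(x_n - x_{n-1})/(f(x_n) - f(x_{n-1}))

Iteration 1:
  f(1.040000) = -0.915136
  f(1.900000) = 3.959000
  x_2 = 1.900000 - 3.959000×(1.900000 - 1.040000)/(3.959000 - (-0.915136))
       = 1.201468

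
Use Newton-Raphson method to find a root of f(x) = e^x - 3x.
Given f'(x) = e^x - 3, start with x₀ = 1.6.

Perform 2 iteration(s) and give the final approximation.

f(x) = e^x - 3x
f'(x) = e^x - 3
x₀ = 1.6

Newton-Raphson formula: x_{n+1} = x_n - f(x_n)/f'(x_n)

Iteration 1:
  f(1.600000) = 0.153032
  f'(1.600000) = 1.953032
  x_1 = 1.600000 - 0.153032/1.953032 = 1.521644
Iteration 2:
  f(1.521644) = 0.014816
  f'(1.521644) = 1.579747
  x_2 = 1.521644 - 0.014816/1.579747 = 1.512265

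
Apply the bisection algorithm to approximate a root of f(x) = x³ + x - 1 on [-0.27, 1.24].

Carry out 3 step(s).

f(x) = x³ + x - 1
Initial interval: [-0.27, 1.24]

Iteration 1:
  c_1 = (-0.270000 + 1.240000)/2 = 0.485000
  f(c_1) = f(0.485000) = -0.400916
  f(a) × f(c) ≥ 0, new interval: [0.485000, 1.240000]
Iteration 2:
  c_2 = (0.485000 + 1.240000)/2 = 0.862500
  f(c_2) = f(0.862500) = 0.504119
  f(a) × f(c) < 0, new interval: [0.485000, 0.862500]
Iteration 3:
  c_3 = (0.485000 + 0.862500)/2 = 0.673750
  f(c_3) = f(0.673750) = -0.020409
  f(a) × f(c) ≥ 0, new interval: [0.673750, 0.862500]

After 3 iteration(s), the approximation is c_3 = 0.673750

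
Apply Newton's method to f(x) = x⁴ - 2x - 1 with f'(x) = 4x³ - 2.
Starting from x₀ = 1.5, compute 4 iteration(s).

f(x) = x⁴ - 2x - 1
f'(x) = 4x³ - 2
x₀ = 1.5

Newton-Raphson formula: x_{n+1} = x_n - f(x_n)/f'(x_n)

Iteration 1:
  f(1.500000) = 1.062500
  f'(1.500000) = 11.500000
  x_1 = 1.500000 - 1.062500/11.500000 = 1.407609
Iteration 2:
  f(1.407609) = 0.110579
  f'(1.407609) = 9.155931
  x_2 = 1.407609 - 0.110579/9.155931 = 1.395531
Iteration 3:
  f(1.395531) = 0.001724
  f'(1.395531) = 8.871234
  x_3 = 1.395531 - 0.001724/8.871234 = 1.395337
Iteration 4:
  f(1.395337) = 0.000000
  f'(1.395337) = 8.866692
  x_4 = 1.395337 - 0.000000/8.866692 = 1.395337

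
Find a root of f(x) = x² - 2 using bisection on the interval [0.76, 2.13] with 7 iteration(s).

f(x) = x² - 2
Initial interval: [0.76, 2.13]

Iteration 1:
  c_1 = (0.760000 + 2.130000)/2 = 1.445000
  f(c_1) = f(1.445000) = 0.088025
  f(a) × f(c) < 0, new interval: [0.760000, 1.445000]
Iteration 2:
  c_2 = (0.760000 + 1.445000)/2 = 1.102500
  f(c_2) = f(1.102500) = -0.784494
  f(a) × f(c) ≥ 0, new interval: [1.102500, 1.445000]
Iteration 3:
  c_3 = (1.102500 + 1.445000)/2 = 1.273750
  f(c_3) = f(1.273750) = -0.377561
  f(a) × f(c) ≥ 0, new interval: [1.273750, 1.445000]
Iteration 4:
  c_4 = (1.273750 + 1.445000)/2 = 1.359375
  f(c_4) = f(1.359375) = -0.152100
  f(a) × f(c) ≥ 0, new interval: [1.359375, 1.445000]
Iteration 5:
  c_5 = (1.359375 + 1.445000)/2 = 1.402187
  f(c_5) = f(1.402187) = -0.033870
  f(a) × f(c) ≥ 0, new interval: [1.402187, 1.445000]
Iteration 6:
  c_6 = (1.402187 + 1.445000)/2 = 1.423594
  f(c_6) = f(1.423594) = 0.026619
  f(a) × f(c) < 0, new interval: [1.402187, 1.423594]
Iteration 7:
  c_7 = (1.402187 + 1.423594)/2 = 1.412891
  f(c_7) = f(1.412891) = -0.003740
  f(a) × f(c) ≥ 0, new interval: [1.412891, 1.423594]

After 7 iteration(s), the approximation is c_7 = 1.412891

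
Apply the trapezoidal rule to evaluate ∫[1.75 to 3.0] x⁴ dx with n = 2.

f(x) = x⁴
a = 1.75, b = 3.0, n = 2
h = (b - a)/n = 0.625000

Trapezoidal rule: (h/2)[f(x₀) + 2f(x₁) + 2f(x₂) + ... + f(xₙ)]

x_0 = 1.7500, f(x_0) = 9.378906, coefficient = 1
x_1 = 2.3750, f(x_1) = 31.816650, coefficient = 2
x_2 = 3.0000, f(x_2) = 81.000000, coefficient = 1

I ≈ (0.625000/2) × 154.012207 = 48.128815
Exact value: 45.317383
Error: 2.811432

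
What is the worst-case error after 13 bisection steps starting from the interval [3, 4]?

Bisection error bound: |error| ≤ (b-a)/2^n
|error| ≤ (4 - 3)/2^13 = 1/2^13
|error| ≤ 0.0001220703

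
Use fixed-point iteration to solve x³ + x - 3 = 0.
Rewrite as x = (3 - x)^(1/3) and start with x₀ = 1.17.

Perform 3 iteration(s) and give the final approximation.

Equation: x³ + x - 3 = 0
Fixed-point form: x = (3 - x)^(1/3)
x₀ = 1.17

x_1 = g(1.170000) = 1.223161
x_2 = g(1.223161) = 1.211200
x_3 = g(1.211200) = 1.213912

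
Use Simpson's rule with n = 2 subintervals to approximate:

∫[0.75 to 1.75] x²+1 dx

f(x) = x²+1
a = 0.75, b = 1.75, n = 2
h = (b - a)/n = 0.500000

Simpson's rule: (h/3)[f(x₀) + 4f(x₁) + 2f(x₂) + ... + f(xₙ)]

x_0 = 0.7500, f(x_0) = 1.562500, coefficient = 1
x_1 = 1.2500, f(x_1) = 2.562500, coefficient = 4
x_2 = 1.7500, f(x_2) = 4.062500, coefficient = 1

I ≈ (0.500000/3) × 15.875000 = 2.645833
Exact value: 2.645833
Error: 0.000000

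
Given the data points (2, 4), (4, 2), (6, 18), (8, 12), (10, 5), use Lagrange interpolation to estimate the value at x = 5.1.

Lagrange interpolation formula:
P(x) = Σ yᵢ × Lᵢ(x)
where Lᵢ(x) = Π_{j≠i} (x - xⱼ)/(xᵢ - xⱼ)

L_0(5.1) = (5.1 - 4)/(2 - 4) × (5.1 - 6)/(2 - 6) × (5.1 - 8)/(2 - 8) × (5.1 - 10)/(2 - 10) = -0.036635
L_1(5.1) = (5.1 - 2)/(4 - 2) × (5.1 - 6)/(4 - 6) × (5.1 - 8)/(4 - 8) × (5.1 - 10)/(4 - 10) = 0.412978
L_2(5.1) = (5.1 - 2)/(6 - 2) × (5.1 - 4)/(6 - 4) × (5.1 - 8)/(6 - 8) × (5.1 - 10)/(6 - 10) = 0.757127
L_3(5.1) = (5.1 - 2)/(8 - 2) × (5.1 - 4)/(8 - 4) × (5.1 - 6)/(8 - 6) × (5.1 - 10)/(8 - 10) = -0.156647
L_4(5.1) = (5.1 - 2)/(10 - 2) × (5.1 - 4)/(10 - 4) × (5.1 - 6)/(10 - 6) × (5.1 - 8)/(10 - 8) = 0.023177

P(5.1) = 4×L_0(5.1) + 2×L_1(5.1) + 18×L_2(5.1) + 12×L_3(5.1) + 5×L_4(5.1)
P(5.1) = 12.543818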